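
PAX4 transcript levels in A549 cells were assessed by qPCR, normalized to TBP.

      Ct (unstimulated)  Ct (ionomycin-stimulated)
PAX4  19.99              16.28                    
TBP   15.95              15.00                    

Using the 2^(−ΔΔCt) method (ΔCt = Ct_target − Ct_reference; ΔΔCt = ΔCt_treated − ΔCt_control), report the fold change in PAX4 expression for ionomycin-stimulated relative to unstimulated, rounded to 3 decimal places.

6.774

ΔCt(unstimulated) = 19.990 − 15.950 = 4.040
ΔCt(ionomycin-stimulated) = 16.280 − 15.000 = 1.280
ΔΔCt = 1.280 − 4.040 = -2.760
Fold change = 2^(−(-2.760)) = 2^2.760 = 6.7740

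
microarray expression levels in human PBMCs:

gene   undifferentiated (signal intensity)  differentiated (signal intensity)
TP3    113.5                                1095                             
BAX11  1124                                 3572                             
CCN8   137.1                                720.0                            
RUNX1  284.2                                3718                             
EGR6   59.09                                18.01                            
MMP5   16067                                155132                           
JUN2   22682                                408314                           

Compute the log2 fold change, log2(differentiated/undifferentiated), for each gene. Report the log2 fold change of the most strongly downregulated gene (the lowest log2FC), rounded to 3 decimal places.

-1.714

log2(1095/113.5) = 3.270  (TP3)
log2(3572/1124) = 1.668  (BAX11)
log2(720.0/137.1) = 2.393  (CCN8)
log2(3718/284.2) = 3.710  (RUNX1)
log2(18.01/59.09) = -1.714  (EGR6)
log2(155132/16067) = 3.271  (MMP5)
log2(408314/22682) = 4.170  (JUN2)
EGR6 is most strongly downregulated.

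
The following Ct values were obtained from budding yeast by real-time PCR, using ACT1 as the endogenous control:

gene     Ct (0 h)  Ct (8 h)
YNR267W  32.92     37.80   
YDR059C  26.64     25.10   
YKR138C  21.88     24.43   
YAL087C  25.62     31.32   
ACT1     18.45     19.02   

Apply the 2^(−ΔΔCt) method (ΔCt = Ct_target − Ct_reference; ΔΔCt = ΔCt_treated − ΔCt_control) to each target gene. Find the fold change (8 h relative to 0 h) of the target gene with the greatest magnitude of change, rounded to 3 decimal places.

0.029

YNR267W: ΔΔCt = (37.80−19.02) − (32.92−18.45) = 18.78 − 14.47 = 4.31; fold change = 2^-4.31 = 0.050
YDR059C: ΔΔCt = (25.10−19.02) − (26.64−18.45) = 6.08 − 8.19 = -2.11; fold change = 2^2.11 = 4.317
YKR138C: ΔΔCt = (24.43−19.02) − (21.88−18.45) = 5.41 − 3.43 = 1.98; fold change = 2^-1.98 = 0.253
YAL087C: ΔΔCt = (31.32−19.02) − (25.62−18.45) = 12.30 − 7.17 = 5.13; fold change = 2^-5.13 = 0.029
YAL087C has the largest |ΔΔCt| = 5.13.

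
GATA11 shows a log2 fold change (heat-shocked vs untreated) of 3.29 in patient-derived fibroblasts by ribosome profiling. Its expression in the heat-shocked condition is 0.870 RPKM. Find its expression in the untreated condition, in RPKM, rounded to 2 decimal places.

Fold change = 2^(3.29) = 9.7811
untreated expression = 0.870 / 9.7811 = 0.09

0.09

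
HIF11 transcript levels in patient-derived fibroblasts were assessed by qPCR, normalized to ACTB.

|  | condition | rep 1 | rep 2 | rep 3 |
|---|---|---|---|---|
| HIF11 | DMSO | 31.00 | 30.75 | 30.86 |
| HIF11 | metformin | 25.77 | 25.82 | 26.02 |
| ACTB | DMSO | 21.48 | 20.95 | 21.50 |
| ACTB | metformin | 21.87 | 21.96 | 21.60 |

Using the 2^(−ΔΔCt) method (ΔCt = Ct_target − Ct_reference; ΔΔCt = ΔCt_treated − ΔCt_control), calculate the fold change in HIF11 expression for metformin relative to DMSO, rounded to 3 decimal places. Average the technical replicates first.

45.255

Mean Ct: HIF11 DMSO 30.870; HIF11 metformin 25.870; ACTB DMSO 21.310; ACTB metformin 21.810
ΔCt(DMSO) = 30.870 − 21.310 = 9.560
ΔCt(metformin) = 25.870 − 21.810 = 4.060
ΔΔCt = 4.060 − 9.560 = -5.500
Fold change = 2^(−(-5.500)) = 2^5.500 = 45.2548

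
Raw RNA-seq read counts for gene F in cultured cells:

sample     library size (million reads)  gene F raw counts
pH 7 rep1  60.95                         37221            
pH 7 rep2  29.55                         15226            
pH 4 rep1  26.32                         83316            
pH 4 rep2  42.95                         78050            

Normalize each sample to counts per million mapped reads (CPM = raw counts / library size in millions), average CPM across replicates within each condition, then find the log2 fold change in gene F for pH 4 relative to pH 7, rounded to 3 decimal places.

2.146

CPM(pH 7 rep1) = 37221 / 60.95 = 610.6809
CPM(pH 7 rep2) = 15226 / 29.55 = 515.2623
CPM(pH 4 rep1) = 83316 / 26.32 = 3165.5015
CPM(pH 4 rep2) = 78050 / 42.95 = 1817.2293
mean CPM(pH 7) = 562.9716; mean CPM(pH 4) = 2491.3654
Fold change = 2491.3654 / 562.9716 = 4.42538
log2(4.42538) = 2.1458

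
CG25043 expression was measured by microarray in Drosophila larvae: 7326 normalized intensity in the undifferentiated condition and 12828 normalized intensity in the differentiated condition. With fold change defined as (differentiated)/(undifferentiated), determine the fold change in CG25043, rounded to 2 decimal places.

Fold change = 12828 / 7326 = 1.751
CG25043 is upregulated.

1.75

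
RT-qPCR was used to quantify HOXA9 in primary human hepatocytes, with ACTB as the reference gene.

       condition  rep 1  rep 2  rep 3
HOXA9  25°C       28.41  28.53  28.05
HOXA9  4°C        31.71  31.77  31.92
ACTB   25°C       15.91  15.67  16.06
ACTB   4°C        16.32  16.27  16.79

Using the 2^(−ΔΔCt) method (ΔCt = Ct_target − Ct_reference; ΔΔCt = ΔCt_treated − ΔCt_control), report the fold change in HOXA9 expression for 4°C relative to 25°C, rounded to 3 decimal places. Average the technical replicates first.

0.135

Mean Ct: HOXA9 25°C 28.330; HOXA9 4°C 31.800; ACTB 25°C 15.880; ACTB 4°C 16.460
ΔCt(25°C) = 28.330 − 15.880 = 12.450
ΔCt(4°C) = 31.800 − 16.460 = 15.340
ΔΔCt = 15.340 − 12.450 = 2.890
Fold change = 2^(−2.890) = 0.1349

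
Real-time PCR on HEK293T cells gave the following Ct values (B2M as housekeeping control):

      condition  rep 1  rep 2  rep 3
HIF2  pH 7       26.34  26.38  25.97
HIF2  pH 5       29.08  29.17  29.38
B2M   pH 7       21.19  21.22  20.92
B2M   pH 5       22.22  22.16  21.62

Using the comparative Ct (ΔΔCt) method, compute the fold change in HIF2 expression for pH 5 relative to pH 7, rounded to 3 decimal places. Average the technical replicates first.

0.235

Mean Ct: HIF2 pH 7 26.230; HIF2 pH 5 29.210; B2M pH 7 21.110; B2M pH 5 22.000
ΔCt(pH 7) = 26.230 − 21.110 = 5.120
ΔCt(pH 5) = 29.210 − 22.000 = 7.210
ΔΔCt = 7.210 − 5.120 = 2.090
Fold change = 2^(−2.090) = 0.2349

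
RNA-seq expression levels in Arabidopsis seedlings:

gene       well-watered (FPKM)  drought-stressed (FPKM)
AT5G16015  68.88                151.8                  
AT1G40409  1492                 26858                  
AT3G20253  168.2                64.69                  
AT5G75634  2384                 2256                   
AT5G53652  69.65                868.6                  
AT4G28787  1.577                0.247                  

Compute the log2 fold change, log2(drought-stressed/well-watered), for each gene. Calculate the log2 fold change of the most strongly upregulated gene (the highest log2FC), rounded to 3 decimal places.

log2(151.8/68.88) = 1.140  (AT5G16015)
log2(26858/1492) = 4.170  (AT1G40409)
log2(64.69/168.2) = -1.379  (AT3G20253)
log2(2256/2384) = -0.080  (AT5G75634)
log2(868.6/69.65) = 3.640  (AT5G53652)
log2(0.247/1.577) = -2.675  (AT4G28787)
AT1G40409 is most strongly upregulated.

4.170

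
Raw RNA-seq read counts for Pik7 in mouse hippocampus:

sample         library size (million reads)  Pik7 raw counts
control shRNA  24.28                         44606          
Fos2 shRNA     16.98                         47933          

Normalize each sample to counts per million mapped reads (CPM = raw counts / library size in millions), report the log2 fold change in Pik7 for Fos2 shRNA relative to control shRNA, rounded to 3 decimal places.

CPM(control shRNA) = 44606 / 24.28 = 1837.1499
CPM(Fos2 shRNA) = 47933 / 16.98 = 2822.9093
Fold change = 2822.9093 / 1837.1499 = 1.53657
log2(1.53657) = 0.6197

0.620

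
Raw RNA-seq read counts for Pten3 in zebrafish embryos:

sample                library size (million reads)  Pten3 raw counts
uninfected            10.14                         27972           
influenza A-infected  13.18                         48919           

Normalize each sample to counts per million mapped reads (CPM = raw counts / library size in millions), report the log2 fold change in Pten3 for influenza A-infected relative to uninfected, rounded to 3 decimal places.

0.428

CPM(uninfected) = 27972 / 10.14 = 2758.5799
CPM(influenza A-infected) = 48919 / 13.18 = 3711.6085
Fold change = 3711.6085 / 2758.5799 = 1.34548
log2(1.34548) = 0.4281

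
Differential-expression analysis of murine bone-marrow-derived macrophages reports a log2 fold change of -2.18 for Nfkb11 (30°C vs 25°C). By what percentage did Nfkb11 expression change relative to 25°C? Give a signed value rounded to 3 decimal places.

-77.932%

Fold change = 2^(-2.18) = 0.2207
Percent change = (FC − 1) × 100% = (0.2207 − 1) × 100 = -77.932%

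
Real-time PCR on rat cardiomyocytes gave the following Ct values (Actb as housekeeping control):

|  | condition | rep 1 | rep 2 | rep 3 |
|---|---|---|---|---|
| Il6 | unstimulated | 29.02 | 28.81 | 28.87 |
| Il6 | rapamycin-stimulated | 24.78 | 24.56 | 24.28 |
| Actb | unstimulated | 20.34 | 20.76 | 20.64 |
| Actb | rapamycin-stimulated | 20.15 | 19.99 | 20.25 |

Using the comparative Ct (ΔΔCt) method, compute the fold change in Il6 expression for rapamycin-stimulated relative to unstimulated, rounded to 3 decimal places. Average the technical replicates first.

Mean Ct: Il6 unstimulated 28.900; Il6 rapamycin-stimulated 24.540; Actb unstimulated 20.580; Actb rapamycin-stimulated 20.130
ΔCt(unstimulated) = 28.900 − 20.580 = 8.320
ΔCt(rapamycin-stimulated) = 24.540 − 20.130 = 4.410
ΔΔCt = 4.410 − 8.320 = -3.910
Fold change = 2^(−(-3.910)) = 2^3.910 = 15.0324

15.032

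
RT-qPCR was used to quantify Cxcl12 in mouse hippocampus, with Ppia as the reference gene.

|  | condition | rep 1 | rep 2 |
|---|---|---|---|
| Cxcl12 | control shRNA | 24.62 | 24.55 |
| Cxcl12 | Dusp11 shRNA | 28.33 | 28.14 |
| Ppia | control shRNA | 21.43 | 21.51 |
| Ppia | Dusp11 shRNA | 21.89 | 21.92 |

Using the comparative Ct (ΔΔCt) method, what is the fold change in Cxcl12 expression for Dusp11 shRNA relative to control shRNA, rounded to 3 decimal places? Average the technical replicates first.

0.108

Mean Ct: Cxcl12 control shRNA 24.585; Cxcl12 Dusp11 shRNA 28.235; Ppia control shRNA 21.470; Ppia Dusp11 shRNA 21.905
ΔCt(control shRNA) = 24.585 − 21.470 = 3.115
ΔCt(Dusp11 shRNA) = 28.235 − 21.905 = 6.330
ΔΔCt = 6.330 − 3.115 = 3.215
Fold change = 2^(−3.215) = 0.1077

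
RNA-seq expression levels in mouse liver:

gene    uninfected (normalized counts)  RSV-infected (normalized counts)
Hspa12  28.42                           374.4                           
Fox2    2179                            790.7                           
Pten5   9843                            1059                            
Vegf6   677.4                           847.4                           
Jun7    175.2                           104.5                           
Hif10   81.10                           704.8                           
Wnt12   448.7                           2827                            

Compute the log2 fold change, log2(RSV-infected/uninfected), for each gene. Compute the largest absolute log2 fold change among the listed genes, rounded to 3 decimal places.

3.720

log2(374.4/28.42) = 3.720  (Hspa12)
log2(790.7/2179) = -1.462  (Fox2)
log2(1059/9843) = -3.216  (Pten5)
log2(847.4/677.4) = 0.323  (Vegf6)
log2(104.5/175.2) = -0.745  (Jun7)
log2(704.8/81.10) = 3.119  (Hif10)
log2(2827/448.7) = 2.655  (Wnt12)
The largest magnitude belongs to Hspa12.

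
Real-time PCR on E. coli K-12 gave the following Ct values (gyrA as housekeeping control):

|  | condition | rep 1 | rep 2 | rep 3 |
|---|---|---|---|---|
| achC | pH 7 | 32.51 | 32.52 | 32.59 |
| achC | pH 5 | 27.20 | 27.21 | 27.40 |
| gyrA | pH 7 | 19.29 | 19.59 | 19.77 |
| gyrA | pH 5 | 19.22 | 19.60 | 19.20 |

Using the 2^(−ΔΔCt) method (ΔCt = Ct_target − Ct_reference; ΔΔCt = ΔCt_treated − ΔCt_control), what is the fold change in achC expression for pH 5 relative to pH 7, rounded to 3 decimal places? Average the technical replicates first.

Mean Ct: achC pH 7 32.540; achC pH 5 27.270; gyrA pH 7 19.550; gyrA pH 5 19.340
ΔCt(pH 7) = 32.540 − 19.550 = 12.990
ΔCt(pH 5) = 27.270 − 19.340 = 7.930
ΔΔCt = 7.930 − 12.990 = -5.060
Fold change = 2^(−(-5.060)) = 2^5.060 = 33.3589

33.359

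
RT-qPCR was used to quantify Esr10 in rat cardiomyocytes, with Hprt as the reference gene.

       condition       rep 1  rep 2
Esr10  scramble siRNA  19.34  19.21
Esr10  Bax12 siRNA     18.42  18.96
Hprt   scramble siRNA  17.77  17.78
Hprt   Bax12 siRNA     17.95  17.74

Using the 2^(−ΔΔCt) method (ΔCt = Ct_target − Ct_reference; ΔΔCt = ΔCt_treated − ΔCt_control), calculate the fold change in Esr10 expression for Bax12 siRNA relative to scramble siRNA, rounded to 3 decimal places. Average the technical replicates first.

Mean Ct: Esr10 scramble siRNA 19.275; Esr10 Bax12 siRNA 18.690; Hprt scramble siRNA 17.775; Hprt Bax12 siRNA 17.845
ΔCt(scramble siRNA) = 19.275 − 17.775 = 1.500
ΔCt(Bax12 siRNA) = 18.690 − 17.845 = 0.845
ΔΔCt = 0.845 − 1.500 = -0.655
Fold change = 2^(−(-0.655)) = 2^0.655 = 1.5746

1.575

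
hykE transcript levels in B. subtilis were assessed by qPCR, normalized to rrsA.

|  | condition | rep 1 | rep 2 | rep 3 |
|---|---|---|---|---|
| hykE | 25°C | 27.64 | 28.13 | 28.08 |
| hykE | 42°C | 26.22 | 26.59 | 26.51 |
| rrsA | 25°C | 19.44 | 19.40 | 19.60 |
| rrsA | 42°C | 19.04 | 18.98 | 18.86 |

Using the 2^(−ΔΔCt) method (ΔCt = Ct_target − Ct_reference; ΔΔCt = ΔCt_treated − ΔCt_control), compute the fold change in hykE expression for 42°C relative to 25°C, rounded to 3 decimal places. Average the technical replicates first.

1.986

Mean Ct: hykE 25°C 27.950; hykE 42°C 26.440; rrsA 25°C 19.480; rrsA 42°C 18.960
ΔCt(25°C) = 27.950 − 19.480 = 8.470
ΔCt(42°C) = 26.440 − 18.960 = 7.480
ΔΔCt = 7.480 − 8.470 = -0.990
Fold change = 2^(−(-0.990)) = 2^0.990 = 1.9862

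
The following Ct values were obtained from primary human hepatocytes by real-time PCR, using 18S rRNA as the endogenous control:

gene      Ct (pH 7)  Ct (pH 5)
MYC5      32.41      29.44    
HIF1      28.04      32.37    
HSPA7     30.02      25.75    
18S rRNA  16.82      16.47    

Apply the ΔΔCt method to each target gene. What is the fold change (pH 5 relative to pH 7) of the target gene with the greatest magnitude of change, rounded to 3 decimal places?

0.039

MYC5: ΔΔCt = (29.44−16.47) − (32.41−16.82) = 12.97 − 15.59 = -2.62; fold change = 2^2.62 = 6.148
HIF1: ΔΔCt = (32.37−16.47) − (28.04−16.82) = 15.90 − 11.22 = 4.68; fold change = 2^-4.68 = 0.039
HSPA7: ΔΔCt = (25.75−16.47) − (30.02−16.82) = 9.28 − 13.20 = -3.92; fold change = 2^3.92 = 15.137
HIF1 has the largest |ΔΔCt| = 4.68.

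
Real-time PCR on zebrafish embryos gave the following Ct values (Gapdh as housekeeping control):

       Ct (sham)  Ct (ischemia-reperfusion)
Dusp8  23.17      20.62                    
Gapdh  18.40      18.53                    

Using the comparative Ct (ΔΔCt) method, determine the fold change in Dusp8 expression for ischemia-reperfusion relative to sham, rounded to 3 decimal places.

6.409

ΔCt(sham) = 23.170 − 18.400 = 4.770
ΔCt(ischemia-reperfusion) = 20.620 − 18.530 = 2.090
ΔΔCt = 2.090 − 4.770 = -2.680
Fold change = 2^(−(-2.680)) = 2^2.680 = 6.4086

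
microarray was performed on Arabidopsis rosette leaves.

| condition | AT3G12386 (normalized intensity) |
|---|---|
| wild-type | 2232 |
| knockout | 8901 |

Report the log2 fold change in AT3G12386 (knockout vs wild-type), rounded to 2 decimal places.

Fold change = 8901 / 2232 = 3.9879
log2(3.9879) = 1.996

2.00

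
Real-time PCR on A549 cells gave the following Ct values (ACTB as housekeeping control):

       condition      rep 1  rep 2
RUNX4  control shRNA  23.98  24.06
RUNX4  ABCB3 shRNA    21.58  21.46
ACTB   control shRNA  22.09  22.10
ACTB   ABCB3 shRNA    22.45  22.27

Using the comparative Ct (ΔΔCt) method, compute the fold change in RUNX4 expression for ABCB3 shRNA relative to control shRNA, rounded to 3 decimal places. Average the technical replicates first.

Mean Ct: RUNX4 control shRNA 24.020; RUNX4 ABCB3 shRNA 21.520; ACTB control shRNA 22.095; ACTB ABCB3 shRNA 22.360
ΔCt(control shRNA) = 24.020 − 22.095 = 1.925
ΔCt(ABCB3 shRNA) = 21.520 − 22.360 = -0.840
ΔΔCt = -0.840 − 1.925 = -2.765
Fold change = 2^(−(-2.765)) = 2^2.765 = 6.7975

6.797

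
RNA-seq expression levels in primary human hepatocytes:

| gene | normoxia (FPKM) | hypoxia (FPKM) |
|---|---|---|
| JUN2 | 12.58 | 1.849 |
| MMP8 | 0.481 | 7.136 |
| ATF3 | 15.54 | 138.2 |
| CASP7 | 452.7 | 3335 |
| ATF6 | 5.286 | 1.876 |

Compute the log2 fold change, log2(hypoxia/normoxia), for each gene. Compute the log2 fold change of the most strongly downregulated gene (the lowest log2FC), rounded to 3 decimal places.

-2.766

log2(1.849/12.58) = -2.766  (JUN2)
log2(7.136/0.481) = 3.891  (MMP8)
log2(138.2/15.54) = 3.153  (ATF3)
log2(3335/452.7) = 2.881  (CASP7)
log2(1.876/5.286) = -1.495  (ATF6)
JUN2 is most strongly downregulated.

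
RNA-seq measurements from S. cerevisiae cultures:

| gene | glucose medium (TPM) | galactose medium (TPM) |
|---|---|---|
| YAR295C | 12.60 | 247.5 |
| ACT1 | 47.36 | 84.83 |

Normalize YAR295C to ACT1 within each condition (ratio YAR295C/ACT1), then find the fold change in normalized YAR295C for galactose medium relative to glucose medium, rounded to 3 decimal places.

10.966

YAR295C/ACT1 (glucose medium) = 12.60 / 47.36 = 0.26605
YAR295C/ACT1 (galactose medium) = 247.5 / 84.83 = 2.9176
Fold change = 2.9176 / 0.26605 = 10.9665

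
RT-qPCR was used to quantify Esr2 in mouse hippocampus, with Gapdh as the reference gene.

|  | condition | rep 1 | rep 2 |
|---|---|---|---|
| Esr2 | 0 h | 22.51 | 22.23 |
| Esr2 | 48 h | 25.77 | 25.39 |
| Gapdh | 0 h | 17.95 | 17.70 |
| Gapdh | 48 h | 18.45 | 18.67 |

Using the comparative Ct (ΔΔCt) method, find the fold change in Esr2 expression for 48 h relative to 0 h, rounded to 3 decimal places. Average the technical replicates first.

0.180

Mean Ct: Esr2 0 h 22.370; Esr2 48 h 25.580; Gapdh 0 h 17.825; Gapdh 48 h 18.560
ΔCt(0 h) = 22.370 − 17.825 = 4.545
ΔCt(48 h) = 25.580 − 18.560 = 7.020
ΔΔCt = 7.020 − 4.545 = 2.475
Fold change = 2^(−2.475) = 0.1799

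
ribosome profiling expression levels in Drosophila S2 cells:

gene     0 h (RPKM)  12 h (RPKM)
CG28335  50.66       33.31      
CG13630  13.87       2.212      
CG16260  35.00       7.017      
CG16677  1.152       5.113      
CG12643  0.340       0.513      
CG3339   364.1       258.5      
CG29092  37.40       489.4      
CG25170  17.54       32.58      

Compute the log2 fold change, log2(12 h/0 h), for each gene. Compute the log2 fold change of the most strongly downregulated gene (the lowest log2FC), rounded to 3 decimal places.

-2.649

log2(33.31/50.66) = -0.605  (CG28335)
log2(2.212/13.87) = -2.649  (CG13630)
log2(7.017/35.00) = -2.318  (CG16260)
log2(5.113/1.152) = 2.150  (CG16677)
log2(0.513/0.340) = 0.593  (CG12643)
log2(258.5/364.1) = -0.494  (CG3339)
log2(489.4/37.40) = 3.710  (CG29092)
log2(32.58/17.54) = 0.893  (CG25170)
CG13630 is most strongly downregulated.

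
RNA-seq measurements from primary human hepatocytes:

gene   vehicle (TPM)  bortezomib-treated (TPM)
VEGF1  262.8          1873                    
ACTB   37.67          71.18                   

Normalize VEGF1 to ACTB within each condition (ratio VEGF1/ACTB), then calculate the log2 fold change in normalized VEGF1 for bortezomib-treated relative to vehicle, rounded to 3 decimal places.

1.915

VEGF1/ACTB (vehicle) = 262.8 / 37.67 = 6.9764
VEGF1/ACTB (bortezomib-treated) = 1873 / 71.18 = 26.314
Fold change = 26.314 / 6.9764 = 3.7718
log2(3.7718) = 1.9153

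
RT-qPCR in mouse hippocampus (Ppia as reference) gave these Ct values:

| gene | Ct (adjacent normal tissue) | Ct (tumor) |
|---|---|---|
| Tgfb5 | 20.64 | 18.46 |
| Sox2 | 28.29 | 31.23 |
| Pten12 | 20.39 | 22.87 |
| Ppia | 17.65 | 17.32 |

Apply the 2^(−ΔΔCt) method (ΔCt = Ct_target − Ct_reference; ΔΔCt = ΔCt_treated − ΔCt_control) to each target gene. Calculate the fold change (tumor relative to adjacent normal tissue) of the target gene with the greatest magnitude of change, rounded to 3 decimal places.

Tgfb5: ΔΔCt = (18.46−17.32) − (20.64−17.65) = 1.14 − 2.99 = -1.85; fold change = 2^1.85 = 3.605
Sox2: ΔΔCt = (31.23−17.32) − (28.29−17.65) = 13.91 − 10.64 = 3.27; fold change = 2^-3.27 = 0.104
Pten12: ΔΔCt = (22.87−17.32) − (20.39−17.65) = 5.55 − 2.74 = 2.81; fold change = 2^-2.81 = 0.143
Sox2 has the largest |ΔΔCt| = 3.27.

0.104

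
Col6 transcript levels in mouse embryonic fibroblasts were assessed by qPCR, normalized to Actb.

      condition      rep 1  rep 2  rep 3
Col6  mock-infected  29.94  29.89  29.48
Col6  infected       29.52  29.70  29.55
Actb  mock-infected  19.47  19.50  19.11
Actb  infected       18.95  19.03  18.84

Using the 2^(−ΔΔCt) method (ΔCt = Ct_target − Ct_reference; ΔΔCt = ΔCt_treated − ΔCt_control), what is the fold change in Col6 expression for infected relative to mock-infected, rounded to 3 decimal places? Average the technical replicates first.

Mean Ct: Col6 mock-infected 29.770; Col6 infected 29.590; Actb mock-infected 19.360; Actb infected 18.940
ΔCt(mock-infected) = 29.770 − 19.360 = 10.410
ΔCt(infected) = 29.590 − 18.940 = 10.650
ΔΔCt = 10.650 − 10.410 = 0.240
Fold change = 2^(−0.240) = 0.8467

0.847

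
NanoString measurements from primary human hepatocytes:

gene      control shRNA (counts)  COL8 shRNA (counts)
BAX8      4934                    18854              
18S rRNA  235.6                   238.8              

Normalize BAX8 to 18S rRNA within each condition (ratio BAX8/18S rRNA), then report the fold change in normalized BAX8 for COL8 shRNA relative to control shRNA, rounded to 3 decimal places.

3.770

BAX8/18S rRNA (control shRNA) = 4934 / 235.6 = 20.942
BAX8/18S rRNA (COL8 shRNA) = 18854 / 238.8 = 78.953
Fold change = 78.953 / 20.942 = 3.7700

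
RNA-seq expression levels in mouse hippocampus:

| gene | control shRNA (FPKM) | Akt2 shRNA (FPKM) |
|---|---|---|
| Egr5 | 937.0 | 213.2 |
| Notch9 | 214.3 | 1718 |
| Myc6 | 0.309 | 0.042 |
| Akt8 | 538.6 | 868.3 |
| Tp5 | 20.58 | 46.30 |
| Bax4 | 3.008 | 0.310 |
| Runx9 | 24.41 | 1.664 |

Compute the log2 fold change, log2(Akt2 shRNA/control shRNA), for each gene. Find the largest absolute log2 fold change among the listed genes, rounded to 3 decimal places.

3.875

log2(213.2/937.0) = -2.136  (Egr5)
log2(1718/214.3) = 3.003  (Notch9)
log2(0.042/0.309) = -2.879  (Myc6)
log2(868.3/538.6) = 0.689  (Akt8)
log2(46.30/20.58) = 1.170  (Tp5)
log2(0.310/3.008) = -3.278  (Bax4)
log2(1.664/24.41) = -3.875  (Runx9)
The largest magnitude belongs to Runx9.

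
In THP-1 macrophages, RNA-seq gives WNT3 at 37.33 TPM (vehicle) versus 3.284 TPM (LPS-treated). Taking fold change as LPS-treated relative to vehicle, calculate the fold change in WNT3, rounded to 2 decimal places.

Fold change = 3.284 / 37.33 = 0.088
WNT3 is downregulated.

0.09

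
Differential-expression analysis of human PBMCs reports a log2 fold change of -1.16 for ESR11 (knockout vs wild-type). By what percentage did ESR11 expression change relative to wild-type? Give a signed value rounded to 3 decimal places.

-55.249%

Fold change = 2^(-1.16) = 0.4475
Percent change = (FC − 1) × 100% = (0.4475 − 1) × 100 = -55.249%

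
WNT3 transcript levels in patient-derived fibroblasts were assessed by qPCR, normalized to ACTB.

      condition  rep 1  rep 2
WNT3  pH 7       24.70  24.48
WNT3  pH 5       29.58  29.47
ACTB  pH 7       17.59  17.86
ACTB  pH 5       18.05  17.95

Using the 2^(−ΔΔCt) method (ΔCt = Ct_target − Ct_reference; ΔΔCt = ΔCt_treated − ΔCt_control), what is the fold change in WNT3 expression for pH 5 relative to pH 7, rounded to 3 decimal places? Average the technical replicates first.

0.040

Mean Ct: WNT3 pH 7 24.590; WNT3 pH 5 29.525; ACTB pH 7 17.725; ACTB pH 5 18.000
ΔCt(pH 7) = 24.590 − 17.725 = 6.865
ΔCt(pH 5) = 29.525 − 18.000 = 11.525
ΔΔCt = 11.525 − 6.865 = 4.660
Fold change = 2^(−4.660) = 0.0396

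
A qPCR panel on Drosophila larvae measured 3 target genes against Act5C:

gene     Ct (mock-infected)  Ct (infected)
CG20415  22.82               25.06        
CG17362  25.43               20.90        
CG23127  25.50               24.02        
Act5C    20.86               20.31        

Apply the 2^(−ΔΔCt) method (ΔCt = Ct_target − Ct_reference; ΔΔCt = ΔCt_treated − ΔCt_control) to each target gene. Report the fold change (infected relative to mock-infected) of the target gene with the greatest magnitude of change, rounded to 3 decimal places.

15.780

CG20415: ΔΔCt = (25.06−20.31) − (22.82−20.86) = 4.75 − 1.96 = 2.79; fold change = 2^-2.79 = 0.145
CG17362: ΔΔCt = (20.90−20.31) − (25.43−20.86) = 0.59 − 4.57 = -3.98; fold change = 2^3.98 = 15.780
CG23127: ΔΔCt = (24.02−20.31) − (25.50−20.86) = 3.71 − 4.64 = -0.93; fold change = 2^0.93 = 1.905
CG17362 has the largest |ΔΔCt| = 3.98.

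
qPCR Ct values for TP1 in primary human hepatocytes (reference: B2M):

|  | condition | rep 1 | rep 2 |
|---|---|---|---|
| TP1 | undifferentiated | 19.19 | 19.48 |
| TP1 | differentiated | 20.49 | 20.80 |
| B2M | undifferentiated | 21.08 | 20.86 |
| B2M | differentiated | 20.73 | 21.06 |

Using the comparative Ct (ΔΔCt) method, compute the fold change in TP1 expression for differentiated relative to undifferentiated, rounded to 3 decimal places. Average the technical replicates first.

0.383

Mean Ct: TP1 undifferentiated 19.335; TP1 differentiated 20.645; B2M undifferentiated 20.970; B2M differentiated 20.895
ΔCt(undifferentiated) = 19.335 − 20.970 = -1.635
ΔCt(differentiated) = 20.645 − 20.895 = -0.250
ΔΔCt = -0.250 − (-1.635) = 1.385
Fold change = 2^(−1.385) = 0.3829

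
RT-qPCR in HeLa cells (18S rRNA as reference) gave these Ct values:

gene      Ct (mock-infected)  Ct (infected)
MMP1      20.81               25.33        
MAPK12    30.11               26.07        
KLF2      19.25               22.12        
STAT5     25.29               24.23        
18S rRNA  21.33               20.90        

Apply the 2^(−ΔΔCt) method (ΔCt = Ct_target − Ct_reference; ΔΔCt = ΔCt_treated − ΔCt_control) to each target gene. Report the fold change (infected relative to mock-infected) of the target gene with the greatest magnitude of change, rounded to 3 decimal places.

MMP1: ΔΔCt = (25.33−20.90) − (20.81−21.33) = 4.43 − (-0.52) = 4.95; fold change = 2^-4.95 = 0.032
MAPK12: ΔΔCt = (26.07−20.90) − (30.11−21.33) = 5.17 − 8.78 = -3.61; fold change = 2^3.61 = 12.210
KLF2: ΔΔCt = (22.12−20.90) − (19.25−21.33) = 1.22 − (-2.08) = 3.30; fold change = 2^-3.30 = 0.102
STAT5: ΔΔCt = (24.23−20.90) − (25.29−21.33) = 3.33 − 3.96 = -0.63; fold change = 2^0.63 = 1.548
MMP1 has the largest |ΔΔCt| = 4.95.

0.032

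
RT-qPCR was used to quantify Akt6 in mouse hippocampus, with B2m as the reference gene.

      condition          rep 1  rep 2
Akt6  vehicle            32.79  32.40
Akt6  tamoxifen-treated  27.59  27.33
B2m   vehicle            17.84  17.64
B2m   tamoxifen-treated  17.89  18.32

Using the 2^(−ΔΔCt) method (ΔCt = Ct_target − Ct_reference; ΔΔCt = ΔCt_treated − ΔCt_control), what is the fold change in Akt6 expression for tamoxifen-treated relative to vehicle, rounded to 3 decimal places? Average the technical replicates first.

Mean Ct: Akt6 vehicle 32.595; Akt6 tamoxifen-treated 27.460; B2m vehicle 17.740; B2m tamoxifen-treated 18.105
ΔCt(vehicle) = 32.595 − 17.740 = 14.855
ΔCt(tamoxifen-treated) = 27.460 − 18.105 = 9.355
ΔΔCt = 9.355 − 14.855 = -5.500
Fold change = 2^(−(-5.500)) = 2^5.500 = 45.2548

45.255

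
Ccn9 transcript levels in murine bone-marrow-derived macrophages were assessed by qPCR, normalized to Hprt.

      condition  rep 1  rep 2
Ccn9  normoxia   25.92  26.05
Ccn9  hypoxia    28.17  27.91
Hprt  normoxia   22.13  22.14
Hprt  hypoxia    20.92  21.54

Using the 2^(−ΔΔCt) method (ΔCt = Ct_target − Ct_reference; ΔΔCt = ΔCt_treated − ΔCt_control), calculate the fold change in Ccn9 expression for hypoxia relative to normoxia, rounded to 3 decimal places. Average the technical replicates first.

Mean Ct: Ccn9 normoxia 25.985; Ccn9 hypoxia 28.040; Hprt normoxia 22.135; Hprt hypoxia 21.230
ΔCt(normoxia) = 25.985 − 22.135 = 3.850
ΔCt(hypoxia) = 28.040 − 21.230 = 6.810
ΔΔCt = 6.810 − 3.850 = 2.960
Fold change = 2^(−2.960) = 0.1285

0.129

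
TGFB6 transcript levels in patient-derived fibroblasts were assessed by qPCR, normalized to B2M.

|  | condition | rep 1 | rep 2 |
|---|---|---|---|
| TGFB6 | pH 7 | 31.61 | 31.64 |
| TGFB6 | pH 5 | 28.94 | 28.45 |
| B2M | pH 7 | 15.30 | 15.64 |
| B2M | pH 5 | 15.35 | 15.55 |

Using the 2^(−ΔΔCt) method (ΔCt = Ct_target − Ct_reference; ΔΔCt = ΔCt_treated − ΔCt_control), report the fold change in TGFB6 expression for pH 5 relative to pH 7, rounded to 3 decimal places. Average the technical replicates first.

Mean Ct: TGFB6 pH 7 31.625; TGFB6 pH 5 28.695; B2M pH 7 15.470; B2M pH 5 15.450
ΔCt(pH 7) = 31.625 − 15.470 = 16.155
ΔCt(pH 5) = 28.695 − 15.450 = 13.245
ΔΔCt = 13.245 − 16.155 = -2.910
Fold change = 2^(−(-2.910)) = 2^2.910 = 7.5162

7.516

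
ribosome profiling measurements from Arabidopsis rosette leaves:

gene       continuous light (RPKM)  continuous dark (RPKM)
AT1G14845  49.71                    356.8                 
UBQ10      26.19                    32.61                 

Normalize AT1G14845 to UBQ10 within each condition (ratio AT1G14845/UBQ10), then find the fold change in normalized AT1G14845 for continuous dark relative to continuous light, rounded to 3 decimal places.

5.765

AT1G14845/UBQ10 (continuous light) = 49.71 / 26.19 = 1.8981
AT1G14845/UBQ10 (continuous dark) = 356.8 / 32.61 = 10.941
Fold change = 10.941 / 1.8981 = 5.7646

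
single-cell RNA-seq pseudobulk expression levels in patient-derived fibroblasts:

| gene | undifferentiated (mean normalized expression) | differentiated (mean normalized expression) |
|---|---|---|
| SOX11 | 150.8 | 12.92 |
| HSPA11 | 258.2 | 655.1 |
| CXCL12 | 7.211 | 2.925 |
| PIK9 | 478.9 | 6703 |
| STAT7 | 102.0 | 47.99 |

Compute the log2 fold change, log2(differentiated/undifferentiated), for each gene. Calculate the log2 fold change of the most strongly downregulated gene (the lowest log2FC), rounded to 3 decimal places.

-3.545

log2(12.92/150.8) = -3.545  (SOX11)
log2(655.1/258.2) = 1.343  (HSPA11)
log2(2.925/7.211) = -1.302  (CXCL12)
log2(6703/478.9) = 3.807  (PIK9)
log2(47.99/102.0) = -1.088  (STAT7)
SOX11 is most strongly downregulated.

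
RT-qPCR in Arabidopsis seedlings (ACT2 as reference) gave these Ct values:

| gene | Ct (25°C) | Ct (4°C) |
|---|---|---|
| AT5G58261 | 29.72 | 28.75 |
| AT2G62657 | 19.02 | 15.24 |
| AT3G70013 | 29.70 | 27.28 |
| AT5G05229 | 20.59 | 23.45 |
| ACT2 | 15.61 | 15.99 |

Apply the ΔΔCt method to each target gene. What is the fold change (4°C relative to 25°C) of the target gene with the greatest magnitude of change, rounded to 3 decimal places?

17.877

AT5G58261: ΔΔCt = (28.75−15.99) − (29.72−15.61) = 12.76 − 14.11 = -1.35; fold change = 2^1.35 = 2.549
AT2G62657: ΔΔCt = (15.24−15.99) − (19.02−15.61) = -0.75 − 3.41 = -4.16; fold change = 2^4.16 = 17.877
AT3G70013: ΔΔCt = (27.28−15.99) − (29.70−15.61) = 11.29 − 14.09 = -2.80; fold change = 2^2.80 = 6.964
AT5G05229: ΔΔCt = (23.45−15.99) − (20.59−15.61) = 7.46 − 4.98 = 2.48; fold change = 2^-2.48 = 0.179
AT2G62657 has the largest |ΔΔCt| = 4.16.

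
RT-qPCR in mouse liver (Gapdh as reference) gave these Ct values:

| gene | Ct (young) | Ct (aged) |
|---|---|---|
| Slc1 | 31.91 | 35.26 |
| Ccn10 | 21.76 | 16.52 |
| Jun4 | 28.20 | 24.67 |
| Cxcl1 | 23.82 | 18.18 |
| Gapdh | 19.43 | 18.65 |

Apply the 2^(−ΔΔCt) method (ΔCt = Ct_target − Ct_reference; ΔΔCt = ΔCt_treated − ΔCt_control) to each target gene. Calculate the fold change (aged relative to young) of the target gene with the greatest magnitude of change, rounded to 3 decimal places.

29.041

Slc1: ΔΔCt = (35.26−18.65) − (31.91−19.43) = 16.61 − 12.48 = 4.13; fold change = 2^-4.13 = 0.057
Ccn10: ΔΔCt = (16.52−18.65) − (21.76−19.43) = -2.13 − 2.33 = -4.46; fold change = 2^4.46 = 22.009
Jun4: ΔΔCt = (24.67−18.65) − (28.20−19.43) = 6.02 − 8.77 = -2.75; fold change = 2^2.75 = 6.727
Cxcl1: ΔΔCt = (18.18−18.65) − (23.82−19.43) = -0.47 − 4.39 = -4.86; fold change = 2^4.86 = 29.041
Cxcl1 has the largest |ΔΔCt| = 4.86.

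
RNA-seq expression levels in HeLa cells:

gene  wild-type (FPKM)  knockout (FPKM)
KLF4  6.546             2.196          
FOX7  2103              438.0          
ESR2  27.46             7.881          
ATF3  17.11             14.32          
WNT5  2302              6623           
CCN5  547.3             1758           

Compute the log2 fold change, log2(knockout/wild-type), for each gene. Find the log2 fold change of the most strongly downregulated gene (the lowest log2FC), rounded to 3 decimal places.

log2(2.196/6.546) = -1.576  (KLF4)
log2(438.0/2103) = -2.263  (FOX7)
log2(7.881/27.46) = -1.801  (ESR2)
log2(14.32/17.11) = -0.257  (ATF3)
log2(6623/2302) = 1.525  (WNT5)
log2(1758/547.3) = 1.684  (CCN5)
FOX7 is most strongly downregulated.

-2.263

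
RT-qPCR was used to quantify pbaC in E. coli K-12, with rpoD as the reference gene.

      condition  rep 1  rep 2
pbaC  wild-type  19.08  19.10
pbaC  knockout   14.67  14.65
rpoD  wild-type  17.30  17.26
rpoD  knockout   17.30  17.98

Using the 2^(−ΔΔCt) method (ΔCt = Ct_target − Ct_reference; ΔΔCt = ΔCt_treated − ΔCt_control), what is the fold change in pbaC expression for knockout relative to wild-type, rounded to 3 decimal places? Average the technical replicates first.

Mean Ct: pbaC wild-type 19.090; pbaC knockout 14.660; rpoD wild-type 17.280; rpoD knockout 17.640
ΔCt(wild-type) = 19.090 − 17.280 = 1.810
ΔCt(knockout) = 14.660 − 17.640 = -2.980
ΔΔCt = -2.980 − 1.810 = -4.790
Fold change = 2^(−(-4.790)) = 2^4.790 = 27.6652

27.665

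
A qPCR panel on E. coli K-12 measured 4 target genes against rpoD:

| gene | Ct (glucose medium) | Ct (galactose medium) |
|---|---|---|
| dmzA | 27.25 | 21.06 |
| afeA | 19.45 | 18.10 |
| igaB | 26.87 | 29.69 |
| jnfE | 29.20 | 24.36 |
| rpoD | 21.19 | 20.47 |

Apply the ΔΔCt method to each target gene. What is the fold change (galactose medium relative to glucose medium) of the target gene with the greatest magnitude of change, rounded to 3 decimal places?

44.324

dmzA: ΔΔCt = (21.06−20.47) − (27.25−21.19) = 0.59 − 6.06 = -5.47; fold change = 2^5.47 = 44.324
afeA: ΔΔCt = (18.10−20.47) − (19.45−21.19) = -2.37 − (-1.74) = -0.63; fold change = 2^0.63 = 1.548
igaB: ΔΔCt = (29.69−20.47) − (26.87−21.19) = 9.22 − 5.68 = 3.54; fold change = 2^-3.54 = 0.086
jnfE: ΔΔCt = (24.36−20.47) − (29.20−21.19) = 3.89 − 8.01 = -4.12; fold change = 2^4.12 = 17.388
dmzA has the largest |ΔΔCt| = 5.47.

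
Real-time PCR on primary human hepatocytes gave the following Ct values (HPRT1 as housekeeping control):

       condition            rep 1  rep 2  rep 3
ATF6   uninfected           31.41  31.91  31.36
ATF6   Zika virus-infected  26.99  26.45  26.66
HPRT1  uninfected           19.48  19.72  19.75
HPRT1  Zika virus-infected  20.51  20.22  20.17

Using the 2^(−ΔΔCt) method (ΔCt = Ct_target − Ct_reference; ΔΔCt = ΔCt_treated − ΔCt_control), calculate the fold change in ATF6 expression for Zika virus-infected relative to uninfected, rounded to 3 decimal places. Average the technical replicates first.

45.570

Mean Ct: ATF6 uninfected 31.560; ATF6 Zika virus-infected 26.700; HPRT1 uninfected 19.650; HPRT1 Zika virus-infected 20.300
ΔCt(uninfected) = 31.560 − 19.650 = 11.910
ΔCt(Zika virus-infected) = 26.700 − 20.300 = 6.400
ΔΔCt = 6.400 − 11.910 = -5.510
Fold change = 2^(−(-5.510)) = 2^5.510 = 45.5696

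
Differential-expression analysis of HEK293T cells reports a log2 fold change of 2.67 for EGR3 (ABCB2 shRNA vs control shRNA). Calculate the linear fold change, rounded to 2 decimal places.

6.36

Fold change = 2^(2.67) = 6.364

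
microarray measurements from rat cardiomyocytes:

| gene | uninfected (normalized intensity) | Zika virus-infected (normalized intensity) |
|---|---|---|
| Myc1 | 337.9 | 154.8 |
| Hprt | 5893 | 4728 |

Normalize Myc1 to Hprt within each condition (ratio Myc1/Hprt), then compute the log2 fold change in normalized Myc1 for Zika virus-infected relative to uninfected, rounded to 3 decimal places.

Myc1/Hprt (uninfected) = 337.9 / 5893 = 0.057339
Myc1/Hprt (Zika virus-infected) = 154.8 / 4728 = 0.032741
Fold change = 0.032741 / 0.057339 = 0.5710
log2(0.5710) = -0.8084

-0.808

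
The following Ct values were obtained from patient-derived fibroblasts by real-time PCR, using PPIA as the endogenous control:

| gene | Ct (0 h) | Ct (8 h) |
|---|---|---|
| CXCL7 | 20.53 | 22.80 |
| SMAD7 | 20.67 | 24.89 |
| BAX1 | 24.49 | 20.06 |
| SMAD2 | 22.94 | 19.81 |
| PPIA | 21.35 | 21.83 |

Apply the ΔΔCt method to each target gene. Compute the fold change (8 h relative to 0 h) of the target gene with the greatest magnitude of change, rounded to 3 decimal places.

CXCL7: ΔΔCt = (22.80−21.83) − (20.53−21.35) = 0.97 − (-0.82) = 1.79; fold change = 2^-1.79 = 0.289
SMAD7: ΔΔCt = (24.89−21.83) − (20.67−21.35) = 3.06 − (-0.68) = 3.74; fold change = 2^-3.74 = 0.075
BAX1: ΔΔCt = (20.06−21.83) − (24.49−21.35) = -1.77 − 3.14 = -4.91; fold change = 2^4.91 = 30.065
SMAD2: ΔΔCt = (19.81−21.83) − (22.94−21.35) = -2.02 − 1.59 = -3.61; fold change = 2^3.61 = 12.210
BAX1 has the largest |ΔΔCt| = 4.91.

30.065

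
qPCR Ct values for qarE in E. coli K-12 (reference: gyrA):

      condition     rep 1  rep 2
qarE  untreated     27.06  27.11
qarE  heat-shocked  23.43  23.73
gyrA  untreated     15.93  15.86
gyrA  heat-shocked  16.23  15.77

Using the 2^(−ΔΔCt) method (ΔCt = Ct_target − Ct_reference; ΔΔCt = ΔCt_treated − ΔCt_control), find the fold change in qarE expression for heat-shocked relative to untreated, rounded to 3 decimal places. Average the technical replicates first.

Mean Ct: qarE untreated 27.085; qarE heat-shocked 23.580; gyrA untreated 15.895; gyrA heat-shocked 16.000
ΔCt(untreated) = 27.085 − 15.895 = 11.190
ΔCt(heat-shocked) = 23.580 − 16.000 = 7.580
ΔΔCt = 7.580 − 11.190 = -3.610
Fold change = 2^(−(-3.610)) = 2^3.610 = 12.2101

12.210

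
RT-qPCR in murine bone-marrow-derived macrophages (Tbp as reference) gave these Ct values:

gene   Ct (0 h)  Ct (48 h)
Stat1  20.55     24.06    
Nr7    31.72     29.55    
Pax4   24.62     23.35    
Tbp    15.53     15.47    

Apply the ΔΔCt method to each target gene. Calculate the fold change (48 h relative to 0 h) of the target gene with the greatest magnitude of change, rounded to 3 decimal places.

0.084

Stat1: ΔΔCt = (24.06−15.47) − (20.55−15.53) = 8.59 − 5.02 = 3.57; fold change = 2^-3.57 = 0.084
Nr7: ΔΔCt = (29.55−15.47) − (31.72−15.53) = 14.08 − 16.19 = -2.11; fold change = 2^2.11 = 4.317
Pax4: ΔΔCt = (23.35−15.47) − (24.62−15.53) = 7.88 − 9.09 = -1.21; fold change = 2^1.21 = 2.313
Stat1 has the largest |ΔΔCt| = 3.57.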